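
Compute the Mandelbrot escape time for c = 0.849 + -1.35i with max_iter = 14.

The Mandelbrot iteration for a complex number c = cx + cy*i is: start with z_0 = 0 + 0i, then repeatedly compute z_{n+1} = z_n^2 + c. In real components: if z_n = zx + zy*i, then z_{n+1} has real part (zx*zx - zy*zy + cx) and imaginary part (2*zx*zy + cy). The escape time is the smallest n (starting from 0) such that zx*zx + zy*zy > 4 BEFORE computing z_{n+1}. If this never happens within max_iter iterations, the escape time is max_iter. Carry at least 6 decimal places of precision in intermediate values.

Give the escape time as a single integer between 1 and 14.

Answer: 2

Derivation:
z_0 = 0 + 0i, c = 0.8490 + -1.3500i
Iter 1: z = 0.8490 + -1.3500i, |z|^2 = 2.5433
Iter 2: z = -0.2527 + -3.6423i, |z|^2 = 13.3302
Escaped at iteration 2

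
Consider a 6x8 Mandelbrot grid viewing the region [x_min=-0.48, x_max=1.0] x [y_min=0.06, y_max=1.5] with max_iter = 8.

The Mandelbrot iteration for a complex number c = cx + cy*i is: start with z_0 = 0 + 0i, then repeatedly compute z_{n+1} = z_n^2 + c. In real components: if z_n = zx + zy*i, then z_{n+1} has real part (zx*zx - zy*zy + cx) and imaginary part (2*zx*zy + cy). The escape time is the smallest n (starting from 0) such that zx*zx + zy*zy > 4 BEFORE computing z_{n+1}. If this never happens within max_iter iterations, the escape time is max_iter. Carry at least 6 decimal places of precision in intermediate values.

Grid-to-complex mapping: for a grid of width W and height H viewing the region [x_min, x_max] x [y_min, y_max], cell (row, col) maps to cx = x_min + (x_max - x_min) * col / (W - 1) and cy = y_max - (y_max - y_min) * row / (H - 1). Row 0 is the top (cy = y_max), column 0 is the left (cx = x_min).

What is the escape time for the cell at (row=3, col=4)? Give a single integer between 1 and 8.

Answer: 2

Derivation:
z_0 = 0 + 0i, c = 0.7040 + 0.8829i
Iter 1: z = 0.7040 + 0.8829i, |z|^2 = 1.2751
Iter 2: z = 0.4202 + 2.1259i, |z|^2 = 4.6961
Escaped at iteration 2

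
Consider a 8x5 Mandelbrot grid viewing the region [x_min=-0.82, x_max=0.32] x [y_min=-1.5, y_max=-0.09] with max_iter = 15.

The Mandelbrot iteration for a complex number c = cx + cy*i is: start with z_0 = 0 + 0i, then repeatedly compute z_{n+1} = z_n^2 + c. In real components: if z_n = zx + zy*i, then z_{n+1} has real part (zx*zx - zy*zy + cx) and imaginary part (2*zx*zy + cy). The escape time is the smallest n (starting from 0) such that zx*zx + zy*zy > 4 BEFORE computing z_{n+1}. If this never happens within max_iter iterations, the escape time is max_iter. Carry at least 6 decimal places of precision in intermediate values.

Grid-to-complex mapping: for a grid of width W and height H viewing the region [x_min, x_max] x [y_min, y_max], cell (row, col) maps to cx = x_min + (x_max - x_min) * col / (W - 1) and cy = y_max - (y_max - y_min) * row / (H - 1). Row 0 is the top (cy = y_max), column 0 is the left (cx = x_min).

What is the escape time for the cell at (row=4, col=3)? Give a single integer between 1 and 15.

z_0 = 0 + 0i, c = -0.3314 + -1.5000i
Iter 1: z = -0.3314 + -1.5000i, |z|^2 = 2.3598
Iter 2: z = -2.4716 + -0.5057i, |z|^2 = 6.3645
Escaped at iteration 2

Answer: 2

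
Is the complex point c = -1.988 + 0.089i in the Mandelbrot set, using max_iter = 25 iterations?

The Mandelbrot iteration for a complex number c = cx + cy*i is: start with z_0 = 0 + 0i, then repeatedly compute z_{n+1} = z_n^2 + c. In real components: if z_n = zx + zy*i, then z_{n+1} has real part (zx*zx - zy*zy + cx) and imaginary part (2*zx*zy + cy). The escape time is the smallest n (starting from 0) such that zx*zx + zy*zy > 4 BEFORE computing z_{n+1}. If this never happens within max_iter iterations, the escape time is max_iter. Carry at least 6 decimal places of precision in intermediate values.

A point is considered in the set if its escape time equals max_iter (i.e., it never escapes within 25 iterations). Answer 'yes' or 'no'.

Answer: no

Derivation:
z_0 = 0 + 0i, c = -1.9880 + 0.0890i
Iter 1: z = -1.9880 + 0.0890i, |z|^2 = 3.9601
Iter 2: z = 1.9562 + -0.2649i, |z|^2 = 3.8970
Iter 3: z = 1.7687 + -0.9473i, |z|^2 = 4.0255
Escaped at iteration 3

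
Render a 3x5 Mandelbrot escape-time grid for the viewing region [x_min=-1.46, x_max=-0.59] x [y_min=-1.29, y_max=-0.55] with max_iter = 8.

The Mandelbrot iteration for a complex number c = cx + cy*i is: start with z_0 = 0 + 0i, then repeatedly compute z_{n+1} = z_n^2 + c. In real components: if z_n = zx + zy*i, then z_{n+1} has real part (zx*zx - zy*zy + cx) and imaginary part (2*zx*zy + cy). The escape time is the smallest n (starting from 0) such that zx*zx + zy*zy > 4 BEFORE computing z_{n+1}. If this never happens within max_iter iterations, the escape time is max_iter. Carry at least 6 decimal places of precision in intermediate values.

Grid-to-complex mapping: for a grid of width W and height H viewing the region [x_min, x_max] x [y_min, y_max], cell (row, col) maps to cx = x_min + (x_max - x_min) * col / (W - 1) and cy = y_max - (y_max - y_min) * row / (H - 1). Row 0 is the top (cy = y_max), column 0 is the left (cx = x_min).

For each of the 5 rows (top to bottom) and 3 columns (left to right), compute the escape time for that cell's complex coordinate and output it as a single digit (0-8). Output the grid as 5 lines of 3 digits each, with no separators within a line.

(row=0, col=0): c = -1.4600 + -0.5500i → escape time 3
(row=0, col=1): c = -1.0250 + -0.5500i → escape time 5
(row=0, col=2): c = -0.5900 + -0.5500i → escape time 8
(row=1, col=0): c = -1.4600 + -0.7350i → escape time 3
(row=1, col=1): c = -1.0250 + -0.7350i → escape time 3
(row=1, col=2): c = -0.5900 + -0.7350i → escape time 6
(row=2, col=0): c = -1.4600 + -0.9200i → escape time 3
(row=2, col=1): c = -1.0250 + -0.9200i → escape time 3
(row=2, col=2): c = -0.5900 + -0.9200i → escape time 4
(row=3, col=0): c = -1.4600 + -1.1050i → escape time 2
(row=3, col=1): c = -1.0250 + -1.1050i → escape time 3
(row=3, col=2): c = -0.5900 + -1.1050i → escape time 3
(row=4, col=0): c = -1.4600 + -1.2900i → escape time 2
(row=4, col=1): c = -1.0250 + -1.2900i → escape time 2
(row=4, col=2): c = -0.5900 + -1.2900i → escape time 3

Answer: 358
336
334
233
223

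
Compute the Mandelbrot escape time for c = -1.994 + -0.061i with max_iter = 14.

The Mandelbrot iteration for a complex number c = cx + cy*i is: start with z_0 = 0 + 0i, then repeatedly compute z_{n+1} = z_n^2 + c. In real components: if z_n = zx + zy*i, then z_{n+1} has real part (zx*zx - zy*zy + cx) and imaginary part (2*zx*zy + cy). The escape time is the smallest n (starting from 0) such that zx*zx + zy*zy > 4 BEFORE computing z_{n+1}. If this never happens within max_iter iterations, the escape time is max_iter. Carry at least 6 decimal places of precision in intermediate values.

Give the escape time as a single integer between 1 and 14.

z_0 = 0 + 0i, c = -1.9940 + -0.0610i
Iter 1: z = -1.9940 + -0.0610i, |z|^2 = 3.9798
Iter 2: z = 1.9783 + 0.1823i, |z|^2 = 3.9470
Iter 3: z = 1.8865 + 0.6602i, |z|^2 = 3.9947
Iter 4: z = 1.1291 + 2.4298i, |z|^2 = 7.1789
Escaped at iteration 4

Answer: 4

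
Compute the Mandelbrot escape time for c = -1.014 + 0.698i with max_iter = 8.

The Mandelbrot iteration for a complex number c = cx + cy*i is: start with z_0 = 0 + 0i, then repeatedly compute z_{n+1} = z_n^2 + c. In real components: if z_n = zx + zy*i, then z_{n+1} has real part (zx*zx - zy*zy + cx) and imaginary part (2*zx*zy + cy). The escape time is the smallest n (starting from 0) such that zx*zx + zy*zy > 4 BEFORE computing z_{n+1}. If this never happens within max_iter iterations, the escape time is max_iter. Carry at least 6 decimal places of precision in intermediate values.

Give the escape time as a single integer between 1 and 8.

z_0 = 0 + 0i, c = -1.0140 + 0.6980i
Iter 1: z = -1.0140 + 0.6980i, |z|^2 = 1.5154
Iter 2: z = -0.4730 + -0.7175i, |z|^2 = 0.7386
Iter 3: z = -1.3051 + 1.3768i, |z|^2 = 3.5990
Iter 4: z = -1.2062 + -2.8958i, |z|^2 = 9.8408
Escaped at iteration 4

Answer: 4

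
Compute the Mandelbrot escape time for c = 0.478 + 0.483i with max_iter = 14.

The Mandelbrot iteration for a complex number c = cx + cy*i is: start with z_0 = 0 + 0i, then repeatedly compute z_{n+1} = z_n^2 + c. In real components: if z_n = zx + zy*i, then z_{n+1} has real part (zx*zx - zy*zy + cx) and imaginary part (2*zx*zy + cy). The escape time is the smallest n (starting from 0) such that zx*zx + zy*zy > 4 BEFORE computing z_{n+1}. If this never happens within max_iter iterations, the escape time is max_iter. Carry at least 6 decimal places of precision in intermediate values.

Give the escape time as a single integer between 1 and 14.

Answer: 5

Derivation:
z_0 = 0 + 0i, c = 0.4780 + 0.4830i
Iter 1: z = 0.4780 + 0.4830i, |z|^2 = 0.4618
Iter 2: z = 0.4732 + 0.9447i, |z|^2 = 1.1165
Iter 3: z = -0.1906 + 1.3771i, |z|^2 = 1.9327
Iter 4: z = -1.3821 + -0.0420i, |z|^2 = 1.9119
Iter 5: z = 2.3863 + 0.5992i, |z|^2 = 6.0536
Escaped at iteration 5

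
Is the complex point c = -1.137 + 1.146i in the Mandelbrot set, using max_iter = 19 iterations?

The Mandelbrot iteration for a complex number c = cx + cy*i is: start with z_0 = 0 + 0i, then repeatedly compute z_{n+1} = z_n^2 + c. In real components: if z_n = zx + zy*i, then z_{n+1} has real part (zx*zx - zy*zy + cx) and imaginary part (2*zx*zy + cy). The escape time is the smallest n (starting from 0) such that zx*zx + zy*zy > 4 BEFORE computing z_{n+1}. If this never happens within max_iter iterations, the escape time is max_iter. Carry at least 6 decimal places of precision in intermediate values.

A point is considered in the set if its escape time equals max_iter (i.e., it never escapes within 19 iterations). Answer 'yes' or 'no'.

Answer: no

Derivation:
z_0 = 0 + 0i, c = -1.1370 + 1.1460i
Iter 1: z = -1.1370 + 1.1460i, |z|^2 = 2.6061
Iter 2: z = -1.1575 + -1.4600i, |z|^2 = 3.4715
Iter 3: z = -1.9287 + 4.5260i, |z|^2 = 24.2050
Escaped at iteration 3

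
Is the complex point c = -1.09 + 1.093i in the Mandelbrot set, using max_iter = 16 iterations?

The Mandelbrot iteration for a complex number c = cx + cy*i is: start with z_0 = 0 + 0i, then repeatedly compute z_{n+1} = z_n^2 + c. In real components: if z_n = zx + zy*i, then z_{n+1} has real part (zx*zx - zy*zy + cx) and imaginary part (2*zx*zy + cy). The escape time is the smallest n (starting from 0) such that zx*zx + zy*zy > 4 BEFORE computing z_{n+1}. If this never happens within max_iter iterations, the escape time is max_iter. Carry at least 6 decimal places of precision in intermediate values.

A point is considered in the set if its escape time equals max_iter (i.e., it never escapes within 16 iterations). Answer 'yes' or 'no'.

Answer: no

Derivation:
z_0 = 0 + 0i, c = -1.0900 + 1.0930i
Iter 1: z = -1.0900 + 1.0930i, |z|^2 = 2.3827
Iter 2: z = -1.0965 + -1.2897i, |z|^2 = 2.8658
Iter 3: z = -1.5510 + 3.9215i, |z|^2 = 17.7840
Escaped at iteration 3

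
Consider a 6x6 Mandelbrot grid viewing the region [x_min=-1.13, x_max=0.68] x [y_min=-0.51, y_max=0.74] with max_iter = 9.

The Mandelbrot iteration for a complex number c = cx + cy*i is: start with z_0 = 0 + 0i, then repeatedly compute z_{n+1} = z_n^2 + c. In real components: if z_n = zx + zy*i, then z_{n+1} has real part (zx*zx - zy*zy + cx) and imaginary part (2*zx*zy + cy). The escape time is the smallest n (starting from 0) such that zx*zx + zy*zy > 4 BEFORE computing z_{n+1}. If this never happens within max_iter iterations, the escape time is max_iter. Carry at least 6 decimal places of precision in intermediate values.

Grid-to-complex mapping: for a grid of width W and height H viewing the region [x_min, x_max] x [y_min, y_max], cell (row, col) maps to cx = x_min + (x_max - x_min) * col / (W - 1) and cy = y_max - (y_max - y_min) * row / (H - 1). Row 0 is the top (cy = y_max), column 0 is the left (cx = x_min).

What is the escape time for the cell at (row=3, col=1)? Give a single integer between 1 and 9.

z_0 = 0 + 0i, c = -0.7680 + -0.0100i
Iter 1: z = -0.7680 + -0.0100i, |z|^2 = 0.5899
Iter 2: z = -0.1783 + 0.0054i, |z|^2 = 0.0318
Iter 3: z = -0.7362 + -0.0119i, |z|^2 = 0.5422
Iter 4: z = -0.2261 + 0.0075i, |z|^2 = 0.0512
Iter 5: z = -0.7169 + -0.0134i, |z|^2 = 0.5142
Iter 6: z = -0.2542 + 0.0092i, |z|^2 = 0.0647
Iter 7: z = -0.7035 + -0.0147i, |z|^2 = 0.4951
Iter 8: z = -0.2733 + 0.0107i, |z|^2 = 0.0748

Answer: 9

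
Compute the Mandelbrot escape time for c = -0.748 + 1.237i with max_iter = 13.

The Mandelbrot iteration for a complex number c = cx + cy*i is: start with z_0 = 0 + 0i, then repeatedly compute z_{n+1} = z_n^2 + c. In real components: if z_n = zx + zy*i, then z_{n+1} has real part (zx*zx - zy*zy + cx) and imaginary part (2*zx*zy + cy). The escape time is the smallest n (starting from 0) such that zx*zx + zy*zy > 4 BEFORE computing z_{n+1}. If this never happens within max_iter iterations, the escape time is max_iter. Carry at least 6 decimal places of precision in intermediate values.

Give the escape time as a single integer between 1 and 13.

z_0 = 0 + 0i, c = -0.7480 + 1.2370i
Iter 1: z = -0.7480 + 1.2370i, |z|^2 = 2.0897
Iter 2: z = -1.7187 + -0.6136i, |z|^2 = 3.3303
Iter 3: z = 1.8294 + 3.3460i, |z|^2 = 14.5422
Escaped at iteration 3

Answer: 3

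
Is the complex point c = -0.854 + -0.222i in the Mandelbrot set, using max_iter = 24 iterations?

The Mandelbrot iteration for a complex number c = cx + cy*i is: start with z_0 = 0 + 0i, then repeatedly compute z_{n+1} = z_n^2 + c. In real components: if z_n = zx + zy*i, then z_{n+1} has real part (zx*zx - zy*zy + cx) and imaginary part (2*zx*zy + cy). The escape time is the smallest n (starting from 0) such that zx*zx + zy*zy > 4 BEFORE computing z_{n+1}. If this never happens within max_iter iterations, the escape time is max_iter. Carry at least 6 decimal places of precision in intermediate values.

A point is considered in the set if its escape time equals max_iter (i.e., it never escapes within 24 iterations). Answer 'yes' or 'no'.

z_0 = 0 + 0i, c = -0.8540 + -0.2220i
Iter 1: z = -0.8540 + -0.2220i, |z|^2 = 0.7786
Iter 2: z = -0.1740 + 0.1572i, |z|^2 = 0.0550
Iter 3: z = -0.8484 + -0.2767i, |z|^2 = 0.7964
Iter 4: z = -0.2107 + 0.2475i, |z|^2 = 0.1057
Iter 5: z = -0.8709 + -0.3263i, |z|^2 = 0.8649
Iter 6: z = -0.2021 + 0.3463i, |z|^2 = 0.1608
Iter 7: z = -0.9331 + -0.3620i, |z|^2 = 1.0017
Iter 8: z = -0.1143 + 0.4535i, |z|^2 = 0.2187
Iter 9: z = -1.0466 + -0.3257i, |z|^2 = 1.2014
Iter 10: z = 0.1353 + 0.4597i, |z|^2 = 0.2297
Iter 11: z = -1.0471 + -0.0976i, |z|^2 = 1.1059
Iter 12: z = 0.2328 + -0.0176i, |z|^2 = 0.0545
Iter 13: z = -0.8001 + -0.2302i, |z|^2 = 0.6932
Iter 14: z = -0.2668 + 0.1464i, |z|^2 = 0.0926
Iter 15: z = -0.8042 + -0.3001i, |z|^2 = 0.7368
Iter 16: z = -0.2973 + 0.2607i, |z|^2 = 0.1563
Iter 17: z = -0.8336 + -0.3770i, |z|^2 = 0.8370
Iter 18: z = -0.3013 + 0.4066i, |z|^2 = 0.2560
Iter 19: z = -0.9285 + -0.4670i, |z|^2 = 1.0802
Iter 20: z = -0.2099 + 0.6452i, |z|^2 = 0.4603
Iter 21: z = -1.2262 + -0.4928i, |z|^2 = 1.7464
Iter 22: z = 0.4066 + 0.9866i, |z|^2 = 1.1387
Iter 23: z = -1.6619 + 0.5804i, |z|^2 = 3.0988
Did not escape in 24 iterations → in set

Answer: yes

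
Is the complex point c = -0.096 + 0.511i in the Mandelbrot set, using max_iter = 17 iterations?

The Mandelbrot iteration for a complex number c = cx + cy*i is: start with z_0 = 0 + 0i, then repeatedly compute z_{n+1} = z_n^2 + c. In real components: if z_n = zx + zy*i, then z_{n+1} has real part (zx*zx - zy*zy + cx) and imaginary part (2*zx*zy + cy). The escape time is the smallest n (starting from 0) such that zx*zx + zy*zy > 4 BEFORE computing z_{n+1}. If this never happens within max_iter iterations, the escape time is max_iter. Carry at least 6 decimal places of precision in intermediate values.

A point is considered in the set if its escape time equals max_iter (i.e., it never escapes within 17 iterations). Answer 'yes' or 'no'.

Answer: yes

Derivation:
z_0 = 0 + 0i, c = -0.0960 + 0.5110i
Iter 1: z = -0.0960 + 0.5110i, |z|^2 = 0.2703
Iter 2: z = -0.3479 + 0.4129i, |z|^2 = 0.2915
Iter 3: z = -0.1454 + 0.2237i, |z|^2 = 0.0712
Iter 4: z = -0.1249 + 0.4459i, |z|^2 = 0.2145
Iter 5: z = -0.2793 + 0.3996i, |z|^2 = 0.2377
Iter 6: z = -0.1777 + 0.2878i, |z|^2 = 0.1144
Iter 7: z = -0.1473 + 0.4087i, |z|^2 = 0.1887
Iter 8: z = -0.2414 + 0.3906i, |z|^2 = 0.2108
Iter 9: z = -0.1903 + 0.3224i, |z|^2 = 0.1402
Iter 10: z = -0.1637 + 0.3883i, |z|^2 = 0.1776
Iter 11: z = -0.2199 + 0.3839i, |z|^2 = 0.1957
Iter 12: z = -0.1950 + 0.3422i, |z|^2 = 0.1551
Iter 13: z = -0.1751 + 0.3776i, |z|^2 = 0.1732
Iter 14: z = -0.2079 + 0.3788i, |z|^2 = 0.1867
Iter 15: z = -0.1963 + 0.3535i, |z|^2 = 0.1635
Iter 16: z = -0.1824 + 0.3723i, |z|^2 = 0.1718
Did not escape in 17 iterations → in set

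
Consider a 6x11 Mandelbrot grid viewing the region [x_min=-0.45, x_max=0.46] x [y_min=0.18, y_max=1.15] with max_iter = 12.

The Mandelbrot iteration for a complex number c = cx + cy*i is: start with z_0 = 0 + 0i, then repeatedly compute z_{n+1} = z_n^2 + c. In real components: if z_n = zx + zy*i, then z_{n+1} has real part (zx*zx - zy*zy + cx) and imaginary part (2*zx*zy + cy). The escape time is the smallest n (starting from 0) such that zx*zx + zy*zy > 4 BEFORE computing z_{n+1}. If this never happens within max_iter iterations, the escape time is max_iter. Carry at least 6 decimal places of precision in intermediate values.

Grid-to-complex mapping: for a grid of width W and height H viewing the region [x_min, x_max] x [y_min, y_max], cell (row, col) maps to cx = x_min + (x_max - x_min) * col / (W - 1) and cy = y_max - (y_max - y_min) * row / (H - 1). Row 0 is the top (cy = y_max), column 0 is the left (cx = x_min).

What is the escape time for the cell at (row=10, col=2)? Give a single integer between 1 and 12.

Answer: 12

Derivation:
z_0 = 0 + 0i, c = -0.0860 + 0.1800i
Iter 1: z = -0.0860 + 0.1800i, |z|^2 = 0.0398
Iter 2: z = -0.1110 + 0.1490i, |z|^2 = 0.0345
Iter 3: z = -0.0959 + 0.1469i, |z|^2 = 0.0308
Iter 4: z = -0.0984 + 0.1518i, |z|^2 = 0.0327
Iter 5: z = -0.0994 + 0.1501i, |z|^2 = 0.0324
Iter 6: z = -0.0987 + 0.1502i, |z|^2 = 0.0323
Iter 7: z = -0.0988 + 0.1504i, |z|^2 = 0.0324
Iter 8: z = -0.0988 + 0.1503i, |z|^2 = 0.0324
Iter 9: z = -0.0988 + 0.1503i, |z|^2 = 0.0324
Iter 10: z = -0.0988 + 0.1503i, |z|^2 = 0.0324
Iter 11: z = -0.0988 + 0.1503i, |z|^2 = 0.0324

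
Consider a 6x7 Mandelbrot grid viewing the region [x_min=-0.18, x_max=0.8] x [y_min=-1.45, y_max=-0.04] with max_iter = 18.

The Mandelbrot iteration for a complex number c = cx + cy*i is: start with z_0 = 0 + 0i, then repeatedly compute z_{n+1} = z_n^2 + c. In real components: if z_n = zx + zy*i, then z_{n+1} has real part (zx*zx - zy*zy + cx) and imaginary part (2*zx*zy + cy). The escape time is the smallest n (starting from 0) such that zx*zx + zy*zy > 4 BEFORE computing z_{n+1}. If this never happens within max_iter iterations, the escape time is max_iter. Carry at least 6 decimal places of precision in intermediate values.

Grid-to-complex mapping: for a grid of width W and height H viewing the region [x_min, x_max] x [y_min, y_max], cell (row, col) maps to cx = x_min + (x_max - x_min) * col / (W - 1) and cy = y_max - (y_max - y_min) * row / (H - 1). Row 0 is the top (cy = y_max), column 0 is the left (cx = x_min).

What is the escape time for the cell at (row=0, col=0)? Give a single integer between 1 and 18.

z_0 = 0 + 0i, c = -0.1800 + -0.0400i
Iter 1: z = -0.1800 + -0.0400i, |z|^2 = 0.0340
Iter 2: z = -0.1492 + -0.0256i, |z|^2 = 0.0229
Iter 3: z = -0.1584 + -0.0324i, |z|^2 = 0.0261
Iter 4: z = -0.1560 + -0.0297i, |z|^2 = 0.0252
Iter 5: z = -0.1566 + -0.0307i, |z|^2 = 0.0255
Iter 6: z = -0.1564 + -0.0304i, |z|^2 = 0.0254
Iter 7: z = -0.1565 + -0.0305i, |z|^2 = 0.0254
Iter 8: z = -0.1565 + -0.0305i, |z|^2 = 0.0254
Iter 9: z = -0.1565 + -0.0305i, |z|^2 = 0.0254
Iter 10: z = -0.1565 + -0.0305i, |z|^2 = 0.0254
Iter 11: z = -0.1565 + -0.0305i, |z|^2 = 0.0254
Iter 12: z = -0.1565 + -0.0305i, |z|^2 = 0.0254
Iter 13: z = -0.1565 + -0.0305i, |z|^2 = 0.0254
Iter 14: z = -0.1565 + -0.0305i, |z|^2 = 0.0254
Iter 15: z = -0.1565 + -0.0305i, |z|^2 = 0.0254
Iter 16: z = -0.1565 + -0.0305i, |z|^2 = 0.0254
Iter 17: z = -0.1565 + -0.0305i, |z|^2 = 0.0254

Answer: 18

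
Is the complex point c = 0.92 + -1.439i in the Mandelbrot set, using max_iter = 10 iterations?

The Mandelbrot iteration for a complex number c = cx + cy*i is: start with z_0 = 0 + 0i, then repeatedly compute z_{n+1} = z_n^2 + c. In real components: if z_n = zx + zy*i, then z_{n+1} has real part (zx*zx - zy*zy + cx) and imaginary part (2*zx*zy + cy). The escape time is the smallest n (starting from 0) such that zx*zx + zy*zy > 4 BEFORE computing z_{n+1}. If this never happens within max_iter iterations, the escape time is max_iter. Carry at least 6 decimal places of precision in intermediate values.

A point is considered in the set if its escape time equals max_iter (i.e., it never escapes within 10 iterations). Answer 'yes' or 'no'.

Answer: no

Derivation:
z_0 = 0 + 0i, c = 0.9200 + -1.4390i
Iter 1: z = 0.9200 + -1.4390i, |z|^2 = 2.9171
Iter 2: z = -0.3043 + -4.0868i, |z|^2 = 16.7942
Escaped at iteration 2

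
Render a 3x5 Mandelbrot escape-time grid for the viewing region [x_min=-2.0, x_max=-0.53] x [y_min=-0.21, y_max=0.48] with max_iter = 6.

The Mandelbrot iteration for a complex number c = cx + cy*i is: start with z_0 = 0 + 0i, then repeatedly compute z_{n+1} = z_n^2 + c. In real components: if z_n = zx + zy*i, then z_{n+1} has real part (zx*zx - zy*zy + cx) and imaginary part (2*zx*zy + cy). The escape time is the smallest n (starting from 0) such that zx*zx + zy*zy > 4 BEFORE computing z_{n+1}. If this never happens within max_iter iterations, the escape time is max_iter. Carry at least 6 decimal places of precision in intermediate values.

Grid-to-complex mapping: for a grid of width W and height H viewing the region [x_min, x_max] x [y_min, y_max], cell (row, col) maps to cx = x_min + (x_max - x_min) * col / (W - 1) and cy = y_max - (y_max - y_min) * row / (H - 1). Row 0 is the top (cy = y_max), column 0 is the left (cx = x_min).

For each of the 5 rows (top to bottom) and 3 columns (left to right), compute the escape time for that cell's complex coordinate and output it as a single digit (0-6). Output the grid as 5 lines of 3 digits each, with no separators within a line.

Answer: 156
166
166
166
166

Derivation:
(row=0, col=0): c = -2.0000 + 0.4800i → escape time 1
(row=0, col=1): c = -1.2650 + 0.4800i → escape time 5
(row=0, col=2): c = -0.5300 + 0.4800i → escape time 6
(row=1, col=0): c = -2.0000 + 0.3075i → escape time 1
(row=1, col=1): c = -1.2650 + 0.3075i → escape time 6
(row=1, col=2): c = -0.5300 + 0.3075i → escape time 6
(row=2, col=0): c = -2.0000 + 0.1350i → escape time 1
(row=2, col=1): c = -1.2650 + 0.1350i → escape time 6
(row=2, col=2): c = -0.5300 + 0.1350i → escape time 6
(row=3, col=0): c = -2.0000 + -0.0375i → escape time 1
(row=3, col=1): c = -1.2650 + -0.0375i → escape time 6
(row=3, col=2): c = -0.5300 + -0.0375i → escape time 6
(row=4, col=0): c = -2.0000 + -0.2100i → escape time 1
(row=4, col=1): c = -1.2650 + -0.2100i → escape time 6
(row=4, col=2): c = -0.5300 + -0.2100i → escape time 6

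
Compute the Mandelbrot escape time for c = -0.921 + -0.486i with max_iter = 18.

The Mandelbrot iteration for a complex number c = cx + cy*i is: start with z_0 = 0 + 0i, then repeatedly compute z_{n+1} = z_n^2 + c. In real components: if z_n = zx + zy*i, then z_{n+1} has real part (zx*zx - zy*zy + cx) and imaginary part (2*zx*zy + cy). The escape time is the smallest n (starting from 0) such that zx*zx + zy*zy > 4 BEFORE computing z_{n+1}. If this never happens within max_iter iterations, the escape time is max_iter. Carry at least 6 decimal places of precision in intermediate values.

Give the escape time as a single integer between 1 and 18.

z_0 = 0 + 0i, c = -0.9210 + -0.4860i
Iter 1: z = -0.9210 + -0.4860i, |z|^2 = 1.0844
Iter 2: z = -0.3090 + 0.4092i, |z|^2 = 0.2629
Iter 3: z = -0.9930 + -0.7389i, |z|^2 = 1.5320
Iter 4: z = -0.4809 + 0.9814i, |z|^2 = 1.1943
Iter 5: z = -1.6529 + -1.4298i, |z|^2 = 4.7763
Escaped at iteration 5

Answer: 5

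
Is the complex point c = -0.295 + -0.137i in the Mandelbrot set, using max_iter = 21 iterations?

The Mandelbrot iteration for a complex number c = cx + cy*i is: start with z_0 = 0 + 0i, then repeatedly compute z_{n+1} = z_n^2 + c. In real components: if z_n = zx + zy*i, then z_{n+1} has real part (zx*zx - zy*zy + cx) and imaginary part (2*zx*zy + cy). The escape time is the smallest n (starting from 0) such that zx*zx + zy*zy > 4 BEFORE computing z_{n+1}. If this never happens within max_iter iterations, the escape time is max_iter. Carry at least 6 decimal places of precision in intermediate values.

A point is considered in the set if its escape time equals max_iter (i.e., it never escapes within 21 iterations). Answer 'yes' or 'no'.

Answer: yes

Derivation:
z_0 = 0 + 0i, c = -0.2950 + -0.1370i
Iter 1: z = -0.2950 + -0.1370i, |z|^2 = 0.1058
Iter 2: z = -0.2267 + -0.0562i, |z|^2 = 0.0546
Iter 3: z = -0.2467 + -0.1115i, |z|^2 = 0.0733
Iter 4: z = -0.2466 + -0.0820i, |z|^2 = 0.0675
Iter 5: z = -0.2409 + -0.0966i, |z|^2 = 0.0674
Iter 6: z = -0.2463 + -0.0905i, |z|^2 = 0.0688
Iter 7: z = -0.2425 + -0.0924i, |z|^2 = 0.0674
Iter 8: z = -0.2447 + -0.0922i, |z|^2 = 0.0684
Iter 9: z = -0.2436 + -0.0919i, |z|^2 = 0.0678
Iter 10: z = -0.2441 + -0.0922i, |z|^2 = 0.0681
Iter 11: z = -0.2439 + -0.0920i, |z|^2 = 0.0680
Iter 12: z = -0.2440 + -0.0921i, |z|^2 = 0.0680
Iter 13: z = -0.2440 + -0.0920i, |z|^2 = 0.0680
Iter 14: z = -0.2440 + -0.0921i, |z|^2 = 0.0680
Iter 15: z = -0.2440 + -0.0921i, |z|^2 = 0.0680
Iter 16: z = -0.2440 + -0.0921i, |z|^2 = 0.0680
Iter 17: z = -0.2440 + -0.0921i, |z|^2 = 0.0680
Iter 18: z = -0.2440 + -0.0921i, |z|^2 = 0.0680
Iter 19: z = -0.2440 + -0.0921i, |z|^2 = 0.0680
Iter 20: z = -0.2440 + -0.0921i, |z|^2 = 0.0680
Did not escape in 21 iterations → in set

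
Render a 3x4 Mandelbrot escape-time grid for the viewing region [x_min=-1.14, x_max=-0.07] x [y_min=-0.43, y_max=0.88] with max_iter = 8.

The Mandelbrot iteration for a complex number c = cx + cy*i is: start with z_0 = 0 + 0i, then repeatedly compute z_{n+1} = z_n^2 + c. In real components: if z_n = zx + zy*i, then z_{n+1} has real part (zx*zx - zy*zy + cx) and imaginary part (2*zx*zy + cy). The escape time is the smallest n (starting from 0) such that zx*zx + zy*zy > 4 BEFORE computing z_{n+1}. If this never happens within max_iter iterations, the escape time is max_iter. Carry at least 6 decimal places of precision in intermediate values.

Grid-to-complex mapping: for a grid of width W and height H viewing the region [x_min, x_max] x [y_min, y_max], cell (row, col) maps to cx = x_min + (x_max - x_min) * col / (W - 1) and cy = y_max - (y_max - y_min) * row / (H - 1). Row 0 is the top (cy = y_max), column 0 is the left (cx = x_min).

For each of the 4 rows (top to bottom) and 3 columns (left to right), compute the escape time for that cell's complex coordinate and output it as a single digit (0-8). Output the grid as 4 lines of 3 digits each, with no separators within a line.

Answer: 348
688
888
688

Derivation:
(row=0, col=0): c = -1.1400 + 0.8800i → escape time 3
(row=0, col=1): c = -0.6050 + 0.8800i → escape time 4
(row=0, col=2): c = -0.0700 + 0.8800i → escape time 8
(row=1, col=0): c = -1.1400 + 0.4433i → escape time 6
(row=1, col=1): c = -0.6050 + 0.4433i → escape time 8
(row=1, col=2): c = -0.0700 + 0.4433i → escape time 8
(row=2, col=0): c = -1.1400 + 0.0067i → escape time 8
(row=2, col=1): c = -0.6050 + 0.0067i → escape time 8
(row=2, col=2): c = -0.0700 + 0.0067i → escape time 8
(row=3, col=0): c = -1.1400 + -0.4300i → escape time 6
(row=3, col=1): c = -0.6050 + -0.4300i → escape time 8
(row=3, col=2): c = -0.0700 + -0.4300i → escape time 8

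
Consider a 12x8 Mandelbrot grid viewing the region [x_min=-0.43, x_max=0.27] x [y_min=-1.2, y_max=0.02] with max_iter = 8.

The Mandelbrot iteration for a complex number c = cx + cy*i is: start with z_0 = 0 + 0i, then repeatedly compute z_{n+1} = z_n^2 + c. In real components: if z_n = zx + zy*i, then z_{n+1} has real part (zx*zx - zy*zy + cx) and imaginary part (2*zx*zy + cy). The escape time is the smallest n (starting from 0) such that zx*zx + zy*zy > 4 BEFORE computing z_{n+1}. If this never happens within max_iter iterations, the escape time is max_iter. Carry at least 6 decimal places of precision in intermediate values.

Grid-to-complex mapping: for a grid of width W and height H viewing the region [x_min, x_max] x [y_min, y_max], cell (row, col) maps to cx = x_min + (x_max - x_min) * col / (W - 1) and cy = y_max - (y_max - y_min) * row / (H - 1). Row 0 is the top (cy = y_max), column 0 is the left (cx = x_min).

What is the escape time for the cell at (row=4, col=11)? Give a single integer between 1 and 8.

Answer: 7

Derivation:
z_0 = 0 + 0i, c = 0.2700 + -0.6771i
Iter 1: z = 0.2700 + -0.6771i, |z|^2 = 0.5314
Iter 2: z = -0.1156 + -1.0428i, |z|^2 = 1.1008
Iter 3: z = -0.8041 + -0.4360i, |z|^2 = 0.8366
Iter 4: z = 0.7264 + 0.0240i, |z|^2 = 0.5283
Iter 5: z = 0.7971 + -0.6423i, |z|^2 = 1.0479
Iter 6: z = 0.4929 + -1.7011i, |z|^2 = 3.1366
Iter 7: z = -2.3807 + -2.3540i, |z|^2 = 11.2089
Escaped at iteration 7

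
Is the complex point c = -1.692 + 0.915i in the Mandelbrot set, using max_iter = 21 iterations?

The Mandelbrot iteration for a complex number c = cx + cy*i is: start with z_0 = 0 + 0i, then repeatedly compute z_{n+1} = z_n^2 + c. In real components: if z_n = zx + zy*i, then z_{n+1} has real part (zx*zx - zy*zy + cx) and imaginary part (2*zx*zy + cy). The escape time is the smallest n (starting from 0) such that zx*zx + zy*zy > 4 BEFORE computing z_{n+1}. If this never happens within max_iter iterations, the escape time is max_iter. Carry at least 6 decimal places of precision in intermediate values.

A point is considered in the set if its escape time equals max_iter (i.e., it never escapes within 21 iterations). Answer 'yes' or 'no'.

z_0 = 0 + 0i, c = -1.6920 + 0.9150i
Iter 1: z = -1.6920 + 0.9150i, |z|^2 = 3.7001
Iter 2: z = 0.3336 + -2.1814i, |z|^2 = 4.8696
Escaped at iteration 2

Answer: no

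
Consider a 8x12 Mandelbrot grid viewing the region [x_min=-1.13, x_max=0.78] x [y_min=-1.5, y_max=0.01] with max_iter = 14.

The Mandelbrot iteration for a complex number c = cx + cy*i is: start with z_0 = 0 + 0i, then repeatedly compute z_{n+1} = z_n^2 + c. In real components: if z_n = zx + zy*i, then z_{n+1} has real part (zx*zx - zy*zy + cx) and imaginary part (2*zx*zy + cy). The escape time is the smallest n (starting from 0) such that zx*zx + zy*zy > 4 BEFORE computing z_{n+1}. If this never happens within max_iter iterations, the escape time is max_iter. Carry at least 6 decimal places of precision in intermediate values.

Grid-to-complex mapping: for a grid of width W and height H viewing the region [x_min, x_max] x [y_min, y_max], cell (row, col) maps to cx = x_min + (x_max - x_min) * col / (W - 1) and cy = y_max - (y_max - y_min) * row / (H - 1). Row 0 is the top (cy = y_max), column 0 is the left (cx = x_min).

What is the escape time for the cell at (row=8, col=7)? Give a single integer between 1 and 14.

z_0 = 0 + 0i, c = 0.7800 + -1.0882i
Iter 1: z = 0.7800 + -1.0882i, |z|^2 = 1.7925
Iter 2: z = 0.2043 + -2.7857i, |z|^2 = 7.8021
Escaped at iteration 2

Answer: 2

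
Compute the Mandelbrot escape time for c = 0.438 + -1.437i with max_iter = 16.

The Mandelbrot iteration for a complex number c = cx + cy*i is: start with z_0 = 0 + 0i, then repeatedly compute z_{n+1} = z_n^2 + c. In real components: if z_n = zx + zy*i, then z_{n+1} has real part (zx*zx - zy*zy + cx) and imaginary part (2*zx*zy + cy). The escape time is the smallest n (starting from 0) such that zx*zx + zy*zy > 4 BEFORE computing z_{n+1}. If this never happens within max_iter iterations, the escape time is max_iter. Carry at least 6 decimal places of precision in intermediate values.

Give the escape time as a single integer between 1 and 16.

z_0 = 0 + 0i, c = 0.4380 + -1.4370i
Iter 1: z = 0.4380 + -1.4370i, |z|^2 = 2.2568
Iter 2: z = -1.4351 + -2.6958i, |z|^2 = 9.3270
Escaped at iteration 2

Answer: 2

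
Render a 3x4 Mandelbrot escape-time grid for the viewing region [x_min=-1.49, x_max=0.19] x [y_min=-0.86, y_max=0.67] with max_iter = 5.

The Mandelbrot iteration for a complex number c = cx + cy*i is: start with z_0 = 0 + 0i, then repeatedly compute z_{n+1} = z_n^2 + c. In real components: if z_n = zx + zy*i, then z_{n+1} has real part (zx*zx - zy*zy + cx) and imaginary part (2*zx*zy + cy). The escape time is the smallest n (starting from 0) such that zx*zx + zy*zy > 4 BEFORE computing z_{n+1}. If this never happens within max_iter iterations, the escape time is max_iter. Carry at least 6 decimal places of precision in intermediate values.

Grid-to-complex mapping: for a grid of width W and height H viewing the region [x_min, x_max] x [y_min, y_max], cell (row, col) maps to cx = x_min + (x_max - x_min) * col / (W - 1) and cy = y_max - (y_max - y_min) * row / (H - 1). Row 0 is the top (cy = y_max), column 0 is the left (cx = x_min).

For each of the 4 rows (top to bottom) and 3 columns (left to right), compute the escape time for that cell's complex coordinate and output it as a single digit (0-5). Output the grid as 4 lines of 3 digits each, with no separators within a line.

(row=0, col=0): c = -1.4900 + 0.6700i → escape time 3
(row=0, col=1): c = -0.6500 + 0.6700i → escape time 5
(row=0, col=2): c = 0.1900 + 0.6700i → escape time 5
(row=1, col=0): c = -1.4900 + 0.1600i → escape time 5
(row=1, col=1): c = -0.6500 + 0.1600i → escape time 5
(row=1, col=2): c = 0.1900 + 0.1600i → escape time 5
(row=2, col=0): c = -1.4900 + -0.3500i → escape time 4
(row=2, col=1): c = -0.6500 + -0.3500i → escape time 5
(row=2, col=2): c = 0.1900 + -0.3500i → escape time 5
(row=3, col=0): c = -1.4900 + -0.8600i → escape time 3
(row=3, col=1): c = -0.6500 + -0.8600i → escape time 4
(row=3, col=2): c = 0.1900 + -0.8600i → escape time 5

Answer: 355
555
455
345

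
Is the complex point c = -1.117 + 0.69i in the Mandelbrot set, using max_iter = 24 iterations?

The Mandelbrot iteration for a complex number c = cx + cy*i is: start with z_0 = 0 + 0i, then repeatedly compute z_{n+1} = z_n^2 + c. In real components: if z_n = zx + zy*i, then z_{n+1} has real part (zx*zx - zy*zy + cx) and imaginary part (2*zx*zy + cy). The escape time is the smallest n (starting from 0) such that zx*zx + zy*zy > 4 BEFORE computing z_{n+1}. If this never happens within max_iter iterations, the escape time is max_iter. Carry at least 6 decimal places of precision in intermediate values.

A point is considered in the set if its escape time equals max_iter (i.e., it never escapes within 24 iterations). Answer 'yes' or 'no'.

Answer: no

Derivation:
z_0 = 0 + 0i, c = -1.1170 + 0.6900i
Iter 1: z = -1.1170 + 0.6900i, |z|^2 = 1.7238
Iter 2: z = -0.3454 + -0.8515i, |z|^2 = 0.8443
Iter 3: z = -1.7227 + 1.2782i, |z|^2 = 4.6014
Escaped at iteration 3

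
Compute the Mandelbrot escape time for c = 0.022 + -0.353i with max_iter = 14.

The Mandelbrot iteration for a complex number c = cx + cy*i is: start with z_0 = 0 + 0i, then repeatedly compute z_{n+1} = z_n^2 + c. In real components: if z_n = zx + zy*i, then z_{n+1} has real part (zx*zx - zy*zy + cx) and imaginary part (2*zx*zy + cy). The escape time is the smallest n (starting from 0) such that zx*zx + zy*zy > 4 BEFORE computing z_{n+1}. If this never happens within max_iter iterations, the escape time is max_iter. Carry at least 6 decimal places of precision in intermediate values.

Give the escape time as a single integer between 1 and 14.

z_0 = 0 + 0i, c = 0.0220 + -0.3530i
Iter 1: z = 0.0220 + -0.3530i, |z|^2 = 0.1251
Iter 2: z = -0.1021 + -0.3685i, |z|^2 = 0.1462
Iter 3: z = -0.1034 + -0.2777i, |z|^2 = 0.0878
Iter 4: z = -0.0444 + -0.2956i, |z|^2 = 0.0893
Iter 5: z = -0.0634 + -0.3267i, |z|^2 = 0.1108
Iter 6: z = -0.0807 + -0.3116i, |z|^2 = 0.1036
Iter 7: z = -0.0686 + -0.3027i, |z|^2 = 0.0963
Iter 8: z = -0.0649 + -0.3115i, |z|^2 = 0.1012
Iter 9: z = -0.0708 + -0.3126i, |z|^2 = 0.1027
Iter 10: z = -0.0707 + -0.3087i, |z|^2 = 0.1003
Iter 11: z = -0.0683 + -0.3094i, |z|^2 = 0.1004
Iter 12: z = -0.0690 + -0.3107i, |z|^2 = 0.1013
Iter 13: z = -0.0698 + -0.3101i, |z|^2 = 0.1010

Answer: 14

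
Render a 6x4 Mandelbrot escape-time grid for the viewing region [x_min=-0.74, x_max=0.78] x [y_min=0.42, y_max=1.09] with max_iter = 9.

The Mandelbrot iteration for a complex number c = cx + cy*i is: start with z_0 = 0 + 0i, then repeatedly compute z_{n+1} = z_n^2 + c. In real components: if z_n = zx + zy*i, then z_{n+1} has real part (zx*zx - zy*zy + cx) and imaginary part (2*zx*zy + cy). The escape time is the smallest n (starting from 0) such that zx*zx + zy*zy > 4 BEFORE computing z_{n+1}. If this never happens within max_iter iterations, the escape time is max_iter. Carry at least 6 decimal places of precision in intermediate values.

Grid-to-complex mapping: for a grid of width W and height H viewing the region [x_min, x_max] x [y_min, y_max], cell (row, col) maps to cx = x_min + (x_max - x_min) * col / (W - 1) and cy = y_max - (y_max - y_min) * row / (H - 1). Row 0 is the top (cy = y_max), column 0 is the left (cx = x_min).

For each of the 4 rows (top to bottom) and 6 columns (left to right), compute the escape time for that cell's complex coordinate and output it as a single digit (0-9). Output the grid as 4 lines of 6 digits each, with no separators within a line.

(row=0, col=0): c = -0.7400 + 1.0900i → escape time 3
(row=0, col=1): c = -0.4360 + 1.0900i → escape time 4
(row=0, col=2): c = -0.1320 + 1.0900i → escape time 6
(row=0, col=3): c = 0.1720 + 1.0900i → escape time 3
(row=0, col=4): c = 0.4760 + 1.0900i → escape time 2
(row=0, col=5): c = 0.7800 + 1.0900i → escape time 2
(row=1, col=0): c = -0.7400 + 0.8667i → escape time 4
(row=1, col=1): c = -0.4360 + 0.8667i → escape time 5
(row=1, col=2): c = -0.1320 + 0.8667i → escape time 9
(row=1, col=3): c = 0.1720 + 0.8667i → escape time 5
(row=1, col=4): c = 0.4760 + 0.8667i → escape time 3
(row=1, col=5): c = 0.7800 + 0.8667i → escape time 2
(row=2, col=0): c = -0.7400 + 0.6433i → escape time 5
(row=2, col=1): c = -0.4360 + 0.6433i → escape time 9
(row=2, col=2): c = -0.1320 + 0.6433i → escape time 9
(row=2, col=3): c = 0.1720 + 0.6433i → escape time 9
(row=2, col=4): c = 0.4760 + 0.6433i → escape time 4
(row=2, col=5): c = 0.7800 + 0.6433i → escape time 3
(row=3, col=0): c = -0.7400 + 0.4200i → escape time 8
(row=3, col=1): c = -0.4360 + 0.4200i → escape time 9
(row=3, col=2): c = -0.1320 + 0.4200i → escape time 9
(row=3, col=3): c = 0.1720 + 0.4200i → escape time 9
(row=3, col=4): c = 0.4760 + 0.4200i → escape time 6
(row=3, col=5): c = 0.7800 + 0.4200i → escape time 3

Answer: 346322
459532
599943
899963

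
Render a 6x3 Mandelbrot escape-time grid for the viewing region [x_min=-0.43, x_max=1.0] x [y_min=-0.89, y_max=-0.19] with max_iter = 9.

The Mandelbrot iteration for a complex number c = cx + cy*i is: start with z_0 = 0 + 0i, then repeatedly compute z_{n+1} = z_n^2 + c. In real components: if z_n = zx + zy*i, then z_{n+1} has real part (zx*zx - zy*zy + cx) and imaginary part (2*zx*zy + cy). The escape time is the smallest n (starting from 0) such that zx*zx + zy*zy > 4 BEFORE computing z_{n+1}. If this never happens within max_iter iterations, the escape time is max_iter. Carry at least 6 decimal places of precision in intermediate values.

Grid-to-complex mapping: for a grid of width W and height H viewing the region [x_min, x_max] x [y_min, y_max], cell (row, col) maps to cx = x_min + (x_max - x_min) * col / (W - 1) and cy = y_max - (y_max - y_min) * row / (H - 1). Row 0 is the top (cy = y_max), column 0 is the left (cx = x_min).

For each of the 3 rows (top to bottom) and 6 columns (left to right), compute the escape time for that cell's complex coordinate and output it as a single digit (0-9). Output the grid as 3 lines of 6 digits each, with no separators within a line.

(row=0, col=0): c = -0.4300 + -0.1900i → escape time 9
(row=0, col=1): c = -0.1440 + -0.1900i → escape time 9
(row=0, col=2): c = 0.1420 + -0.1900i → escape time 9
(row=0, col=3): c = 0.4280 + -0.1900i → escape time 9
(row=0, col=4): c = 0.7140 + -0.1900i → escape time 3
(row=0, col=5): c = 1.0000 + -0.1900i → escape time 2
(row=1, col=0): c = -0.4300 + -0.5400i → escape time 9
(row=1, col=1): c = -0.1440 + -0.5400i → escape time 9
(row=1, col=2): c = 0.1420 + -0.5400i → escape time 9
(row=1, col=3): c = 0.4280 + -0.5400i → escape time 6
(row=1, col=4): c = 0.7140 + -0.5400i → escape time 3
(row=1, col=5): c = 1.0000 + -0.5400i → escape time 2
(row=2, col=0): c = -0.4300 + -0.8900i → escape time 5
(row=2, col=1): c = -0.1440 + -0.8900i → escape time 9
(row=2, col=2): c = 0.1420 + -0.8900i → escape time 5
(row=2, col=3): c = 0.4280 + -0.8900i → escape time 3
(row=2, col=4): c = 0.7140 + -0.8900i → escape time 2
(row=2, col=5): c = 1.0000 + -0.8900i → escape time 2

Answer: 999932
999632
595322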